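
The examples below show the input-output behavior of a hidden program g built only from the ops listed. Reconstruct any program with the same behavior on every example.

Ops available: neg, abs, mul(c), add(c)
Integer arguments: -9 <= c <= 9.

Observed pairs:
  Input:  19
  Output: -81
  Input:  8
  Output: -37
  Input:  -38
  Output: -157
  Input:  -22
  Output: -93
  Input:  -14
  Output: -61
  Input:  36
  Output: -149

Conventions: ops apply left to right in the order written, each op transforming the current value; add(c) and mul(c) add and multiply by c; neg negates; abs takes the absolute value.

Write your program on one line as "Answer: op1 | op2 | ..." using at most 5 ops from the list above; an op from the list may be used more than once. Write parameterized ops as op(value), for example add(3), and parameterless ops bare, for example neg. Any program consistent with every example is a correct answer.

abs | neg | mul(4) | add(-5)

Check, running the answer program on each example:
  19 -> 19 -> -19 -> -76 -> -81
  8 -> 8 -> -8 -> -32 -> -37
  -38 -> 38 -> -38 -> -152 -> -157
  -22 -> 22 -> -22 -> -88 -> -93
  -14 -> 14 -> -14 -> -56 -> -61
  36 -> 36 -> -36 -> -144 -> -149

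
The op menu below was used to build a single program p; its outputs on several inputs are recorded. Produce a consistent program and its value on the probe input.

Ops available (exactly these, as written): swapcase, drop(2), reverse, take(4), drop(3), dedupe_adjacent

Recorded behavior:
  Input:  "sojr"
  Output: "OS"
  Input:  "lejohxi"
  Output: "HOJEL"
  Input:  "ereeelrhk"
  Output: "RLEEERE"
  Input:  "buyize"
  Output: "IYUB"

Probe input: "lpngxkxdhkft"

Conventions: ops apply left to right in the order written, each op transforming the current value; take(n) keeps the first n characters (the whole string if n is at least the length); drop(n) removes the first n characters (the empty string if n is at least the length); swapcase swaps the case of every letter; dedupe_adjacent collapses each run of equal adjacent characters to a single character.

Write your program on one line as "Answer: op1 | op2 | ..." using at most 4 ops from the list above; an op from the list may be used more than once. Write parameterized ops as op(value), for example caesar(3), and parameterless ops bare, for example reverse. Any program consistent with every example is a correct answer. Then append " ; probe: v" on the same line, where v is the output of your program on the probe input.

swapcase | reverse | drop(2) ; probe: "KHDXKXGNPL"

Check, running the answer program on each example:
  "sojr" -> "SOJR" -> "RJOS" -> "OS"
  "lejohxi" -> "LEJOHXI" -> "IXHOJEL" -> "HOJEL"
  "ereeelrhk" -> "EREEELRHK" -> "KHRLEEERE" -> "RLEEERE"
  "buyize" -> "BUYIZE" -> "EZIYUB" -> "IYUB"
  probe: "lpngxkxdhkft" -> "LPNGXKXDHKFT" -> "TFKHDXKXGNPL" -> "KHDXKXGNPL"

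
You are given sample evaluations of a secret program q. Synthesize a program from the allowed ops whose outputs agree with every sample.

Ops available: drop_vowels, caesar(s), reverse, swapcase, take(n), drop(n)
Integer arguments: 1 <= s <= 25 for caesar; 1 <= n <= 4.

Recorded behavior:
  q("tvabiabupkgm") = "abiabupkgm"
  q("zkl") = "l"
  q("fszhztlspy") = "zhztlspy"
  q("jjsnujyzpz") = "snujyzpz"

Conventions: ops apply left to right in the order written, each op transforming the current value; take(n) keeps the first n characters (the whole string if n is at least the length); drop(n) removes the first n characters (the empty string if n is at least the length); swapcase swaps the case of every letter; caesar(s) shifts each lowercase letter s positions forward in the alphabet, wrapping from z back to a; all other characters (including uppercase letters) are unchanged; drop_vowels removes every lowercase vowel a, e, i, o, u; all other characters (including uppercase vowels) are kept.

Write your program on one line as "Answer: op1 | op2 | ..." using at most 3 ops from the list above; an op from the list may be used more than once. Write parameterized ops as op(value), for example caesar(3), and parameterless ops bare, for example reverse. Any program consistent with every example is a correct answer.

drop(1) | drop(1)

Check, running the answer program on each example:
  "tvabiabupkgm" -> "vabiabupkgm" -> "abiabupkgm"
  "zkl" -> "kl" -> "l"
  "fszhztlspy" -> "szhztlspy" -> "zhztlspy"
  "jjsnujyzpz" -> "jsnujyzpz" -> "snujyzpz"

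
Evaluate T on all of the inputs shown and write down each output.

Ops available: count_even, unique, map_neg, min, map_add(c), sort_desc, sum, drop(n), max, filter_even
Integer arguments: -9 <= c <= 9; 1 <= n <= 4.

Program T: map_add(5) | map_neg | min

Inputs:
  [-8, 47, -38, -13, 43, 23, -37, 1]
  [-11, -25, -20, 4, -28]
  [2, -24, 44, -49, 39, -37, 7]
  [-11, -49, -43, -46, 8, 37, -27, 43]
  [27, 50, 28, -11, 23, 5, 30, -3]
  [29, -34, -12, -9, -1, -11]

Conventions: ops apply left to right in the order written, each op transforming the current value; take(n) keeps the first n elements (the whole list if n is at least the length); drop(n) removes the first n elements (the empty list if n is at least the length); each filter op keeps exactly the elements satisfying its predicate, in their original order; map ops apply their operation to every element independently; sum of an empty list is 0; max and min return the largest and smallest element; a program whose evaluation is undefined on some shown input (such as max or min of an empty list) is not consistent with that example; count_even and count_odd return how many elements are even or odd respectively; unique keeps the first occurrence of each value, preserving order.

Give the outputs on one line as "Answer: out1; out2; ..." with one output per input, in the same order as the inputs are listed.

Execution, op by op:
  [-8, 47, -38, -13, 43, 23, -37, 1] -> [-3, 52, -33, -8, 48, 28, -32, 6] -> [3, -52, 33, 8, -48, -28, 32, -6] -> -52
  [-11, -25, -20, 4, -28] -> [-6, -20, -15, 9, -23] -> [6, 20, 15, -9, 23] -> -9
  [2, -24, 44, -49, 39, -37, 7] -> [7, -19, 49, -44, 44, -32, 12] -> [-7, 19, -49, 44, -44, 32, -12] -> -49
  [-11, -49, -43, -46, 8, 37, -27, 43] -> [-6, -44, -38, -41, 13, 42, -22, 48] -> [6, 44, 38, 41, -13, -42, 22, -48] -> -48
  [27, 50, 28, -11, 23, 5, 30, -3] -> [32, 55, 33, -6, 28, 10, 35, 2] -> [-32, -55, -33, 6, -28, -10, -35, -2] -> -55
  [29, -34, -12, -9, -1, -11] -> [34, -29, -7, -4, 4, -6] -> [-34, 29, 7, 4, -4, 6] -> -34

-52; -9; -49; -48; -55; -34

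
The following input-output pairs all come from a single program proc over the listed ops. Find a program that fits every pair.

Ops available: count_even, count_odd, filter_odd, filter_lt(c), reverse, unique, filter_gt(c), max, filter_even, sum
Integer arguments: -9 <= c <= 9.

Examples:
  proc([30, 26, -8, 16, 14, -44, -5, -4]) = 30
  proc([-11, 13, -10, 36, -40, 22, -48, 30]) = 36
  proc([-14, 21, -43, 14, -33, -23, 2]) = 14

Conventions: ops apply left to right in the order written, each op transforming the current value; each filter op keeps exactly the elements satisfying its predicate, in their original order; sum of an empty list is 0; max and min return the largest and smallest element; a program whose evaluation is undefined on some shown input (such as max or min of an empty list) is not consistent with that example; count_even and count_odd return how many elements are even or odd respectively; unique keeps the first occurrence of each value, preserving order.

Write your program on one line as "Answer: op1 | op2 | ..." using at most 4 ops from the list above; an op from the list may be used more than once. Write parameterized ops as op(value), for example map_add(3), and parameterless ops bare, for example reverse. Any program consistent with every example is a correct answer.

filter_even | reverse | max

Check, running the answer program on each example:
  [30, 26, -8, 16, 14, -44, -5, -4] -> [30, 26, -8, 16, 14, -44, -4] -> [-4, -44, 14, 16, -8, 26, 30] -> 30
  [-11, 13, -10, 36, -40, 22, -48, 30] -> [-10, 36, -40, 22, -48, 30] -> [30, -48, 22, -40, 36, -10] -> 36
  [-14, 21, -43, 14, -33, -23, 2] -> [-14, 14, 2] -> [2, 14, -14] -> 14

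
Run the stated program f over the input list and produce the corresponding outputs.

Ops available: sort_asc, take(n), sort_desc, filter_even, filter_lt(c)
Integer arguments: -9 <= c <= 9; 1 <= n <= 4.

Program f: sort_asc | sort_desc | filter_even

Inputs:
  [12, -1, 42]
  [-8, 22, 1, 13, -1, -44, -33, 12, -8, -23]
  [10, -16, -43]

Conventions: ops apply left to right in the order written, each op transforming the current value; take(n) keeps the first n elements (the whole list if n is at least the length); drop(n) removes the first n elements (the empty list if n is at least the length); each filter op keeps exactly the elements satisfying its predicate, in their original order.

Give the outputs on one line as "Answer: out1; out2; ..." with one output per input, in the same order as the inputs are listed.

[42, 12]; [22, 12, -8, -8, -44]; [10, -16]

Execution, op by op:
  [12, -1, 42] -> [-1, 12, 42] -> [42, 12, -1] -> [42, 12]
  [-8, 22, 1, 13, -1, -44, -33, 12, -8, -23] -> [-44, -33, -23, -8, -8, -1, 1, 12, 13, 22] -> [22, 13, 12, 1, -1, -8, -8, -23, -33, -44] -> [22, 12, -8, -8, -44]
  [10, -16, -43] -> [-43, -16, 10] -> [10, -16, -43] -> [10, -16]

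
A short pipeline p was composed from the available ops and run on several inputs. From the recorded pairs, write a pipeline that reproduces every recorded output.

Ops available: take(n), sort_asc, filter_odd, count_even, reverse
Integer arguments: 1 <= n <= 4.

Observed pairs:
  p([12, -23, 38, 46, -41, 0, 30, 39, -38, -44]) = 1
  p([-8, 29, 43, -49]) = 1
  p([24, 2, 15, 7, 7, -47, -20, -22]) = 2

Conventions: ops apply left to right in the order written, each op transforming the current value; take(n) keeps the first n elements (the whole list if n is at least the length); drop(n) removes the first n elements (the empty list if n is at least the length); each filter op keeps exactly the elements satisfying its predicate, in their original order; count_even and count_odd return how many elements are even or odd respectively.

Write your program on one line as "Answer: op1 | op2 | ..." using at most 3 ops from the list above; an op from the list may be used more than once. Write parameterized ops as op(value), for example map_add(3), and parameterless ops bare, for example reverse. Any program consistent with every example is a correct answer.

take(4) | take(2) | count_even

Check, running the answer program on each example:
  [12, -23, 38, 46, -41, 0, 30, 39, -38, -44] -> [12, -23, 38, 46] -> [12, -23] -> 1
  [-8, 29, 43, -49] -> [-8, 29, 43, -49] -> [-8, 29] -> 1
  [24, 2, 15, 7, 7, -47, -20, -22] -> [24, 2, 15, 7] -> [24, 2] -> 2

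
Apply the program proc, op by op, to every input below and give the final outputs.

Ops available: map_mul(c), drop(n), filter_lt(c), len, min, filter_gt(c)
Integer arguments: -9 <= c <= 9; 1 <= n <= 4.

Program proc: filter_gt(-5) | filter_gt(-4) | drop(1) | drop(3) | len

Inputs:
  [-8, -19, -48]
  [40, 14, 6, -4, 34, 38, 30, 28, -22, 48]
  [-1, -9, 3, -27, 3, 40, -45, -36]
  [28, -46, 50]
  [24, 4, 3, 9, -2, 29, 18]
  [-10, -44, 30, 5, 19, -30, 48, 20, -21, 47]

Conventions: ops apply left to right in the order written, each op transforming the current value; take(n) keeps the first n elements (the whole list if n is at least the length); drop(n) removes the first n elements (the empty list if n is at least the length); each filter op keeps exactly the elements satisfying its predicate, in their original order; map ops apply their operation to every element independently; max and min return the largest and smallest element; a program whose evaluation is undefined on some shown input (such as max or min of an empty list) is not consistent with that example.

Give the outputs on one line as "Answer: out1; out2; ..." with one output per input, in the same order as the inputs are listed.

0; 4; 0; 0; 3; 2

Execution, op by op:
  [-8, -19, -48] -> [] -> [] -> [] -> [] -> 0
  [40, 14, 6, -4, 34, 38, 30, 28, -22, 48] -> [40, 14, 6, -4, 34, 38, 30, 28, 48] -> [40, 14, 6, 34, 38, 30, 28, 48] -> [14, 6, 34, 38, 30, 28, 48] -> [38, 30, 28, 48] -> 4
  [-1, -9, 3, -27, 3, 40, -45, -36] -> [-1, 3, 3, 40] -> [-1, 3, 3, 40] -> [3, 3, 40] -> [] -> 0
  [28, -46, 50] -> [28, 50] -> [28, 50] -> [50] -> [] -> 0
  [24, 4, 3, 9, -2, 29, 18] -> [24, 4, 3, 9, -2, 29, 18] -> [24, 4, 3, 9, -2, 29, 18] -> [4, 3, 9, -2, 29, 18] -> [-2, 29, 18] -> 3
  [-10, -44, 30, 5, 19, -30, 48, 20, -21, 47] -> [30, 5, 19, 48, 20, 47] -> [30, 5, 19, 48, 20, 47] -> [5, 19, 48, 20, 47] -> [20, 47] -> 2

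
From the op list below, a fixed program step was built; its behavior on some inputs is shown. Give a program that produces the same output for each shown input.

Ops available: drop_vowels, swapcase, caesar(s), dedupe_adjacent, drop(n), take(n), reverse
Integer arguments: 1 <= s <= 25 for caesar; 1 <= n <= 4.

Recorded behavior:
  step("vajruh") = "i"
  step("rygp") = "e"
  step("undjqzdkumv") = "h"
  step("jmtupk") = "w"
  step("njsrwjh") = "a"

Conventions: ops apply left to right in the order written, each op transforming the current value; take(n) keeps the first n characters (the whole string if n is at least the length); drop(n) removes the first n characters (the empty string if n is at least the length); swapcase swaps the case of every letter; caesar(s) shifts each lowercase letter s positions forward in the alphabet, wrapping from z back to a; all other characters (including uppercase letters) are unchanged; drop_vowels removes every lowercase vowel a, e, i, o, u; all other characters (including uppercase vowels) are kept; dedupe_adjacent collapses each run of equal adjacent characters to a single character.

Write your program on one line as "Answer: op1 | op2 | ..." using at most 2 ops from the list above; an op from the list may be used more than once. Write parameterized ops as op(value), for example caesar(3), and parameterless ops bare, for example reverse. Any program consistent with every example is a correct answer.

caesar(13) | take(1)

Check, running the answer program on each example:
  "vajruh" -> "inwehu" -> "i"
  "rygp" -> "eltc" -> "e"
  "undjqzdkumv" -> "haqwdmqxhzi" -> "h"
  "jmtupk" -> "wzghcx" -> "w"
  "njsrwjh" -> "awfejwu" -> "a"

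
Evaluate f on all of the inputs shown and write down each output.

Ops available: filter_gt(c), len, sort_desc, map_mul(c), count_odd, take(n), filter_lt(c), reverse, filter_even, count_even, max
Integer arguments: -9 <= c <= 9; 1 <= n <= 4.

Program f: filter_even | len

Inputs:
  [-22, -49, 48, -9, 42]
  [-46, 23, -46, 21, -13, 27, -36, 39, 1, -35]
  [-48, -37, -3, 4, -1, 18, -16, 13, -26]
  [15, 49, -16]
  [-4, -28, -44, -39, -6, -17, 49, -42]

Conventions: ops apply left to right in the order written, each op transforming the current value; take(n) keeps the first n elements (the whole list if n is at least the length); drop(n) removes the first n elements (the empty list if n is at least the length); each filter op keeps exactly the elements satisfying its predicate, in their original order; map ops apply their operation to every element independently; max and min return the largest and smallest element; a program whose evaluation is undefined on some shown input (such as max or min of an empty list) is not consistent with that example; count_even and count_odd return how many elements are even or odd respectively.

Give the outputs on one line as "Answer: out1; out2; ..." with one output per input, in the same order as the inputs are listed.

3; 3; 5; 1; 5

Execution, op by op:
  [-22, -49, 48, -9, 42] -> [-22, 48, 42] -> 3
  [-46, 23, -46, 21, -13, 27, -36, 39, 1, -35] -> [-46, -46, -36] -> 3
  [-48, -37, -3, 4, -1, 18, -16, 13, -26] -> [-48, 4, 18, -16, -26] -> 5
  [15, 49, -16] -> [-16] -> 1
  [-4, -28, -44, -39, -6, -17, 49, -42] -> [-4, -28, -44, -6, -42] -> 5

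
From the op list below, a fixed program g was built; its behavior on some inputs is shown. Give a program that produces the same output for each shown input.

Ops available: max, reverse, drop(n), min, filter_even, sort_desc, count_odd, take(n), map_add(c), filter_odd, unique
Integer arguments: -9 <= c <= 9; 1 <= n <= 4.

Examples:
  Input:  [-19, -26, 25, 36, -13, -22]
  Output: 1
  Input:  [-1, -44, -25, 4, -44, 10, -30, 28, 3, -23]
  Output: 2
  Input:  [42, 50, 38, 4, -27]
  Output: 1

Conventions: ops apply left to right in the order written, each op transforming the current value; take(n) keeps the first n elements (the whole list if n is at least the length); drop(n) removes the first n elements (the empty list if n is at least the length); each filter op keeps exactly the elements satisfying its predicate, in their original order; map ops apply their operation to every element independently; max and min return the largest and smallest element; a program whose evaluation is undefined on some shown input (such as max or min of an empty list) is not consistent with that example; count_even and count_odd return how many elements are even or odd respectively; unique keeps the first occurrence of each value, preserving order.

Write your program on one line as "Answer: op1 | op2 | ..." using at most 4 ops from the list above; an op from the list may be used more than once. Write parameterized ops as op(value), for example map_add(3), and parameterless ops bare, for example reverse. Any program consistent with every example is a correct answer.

drop(3) | sort_desc | count_odd

Check, running the answer program on each example:
  [-19, -26, 25, 36, -13, -22] -> [36, -13, -22] -> [36, -13, -22] -> 1
  [-1, -44, -25, 4, -44, 10, -30, 28, 3, -23] -> [4, -44, 10, -30, 28, 3, -23] -> [28, 10, 4, 3, -23, -30, -44] -> 2
  [42, 50, 38, 4, -27] -> [4, -27] -> [4, -27] -> 1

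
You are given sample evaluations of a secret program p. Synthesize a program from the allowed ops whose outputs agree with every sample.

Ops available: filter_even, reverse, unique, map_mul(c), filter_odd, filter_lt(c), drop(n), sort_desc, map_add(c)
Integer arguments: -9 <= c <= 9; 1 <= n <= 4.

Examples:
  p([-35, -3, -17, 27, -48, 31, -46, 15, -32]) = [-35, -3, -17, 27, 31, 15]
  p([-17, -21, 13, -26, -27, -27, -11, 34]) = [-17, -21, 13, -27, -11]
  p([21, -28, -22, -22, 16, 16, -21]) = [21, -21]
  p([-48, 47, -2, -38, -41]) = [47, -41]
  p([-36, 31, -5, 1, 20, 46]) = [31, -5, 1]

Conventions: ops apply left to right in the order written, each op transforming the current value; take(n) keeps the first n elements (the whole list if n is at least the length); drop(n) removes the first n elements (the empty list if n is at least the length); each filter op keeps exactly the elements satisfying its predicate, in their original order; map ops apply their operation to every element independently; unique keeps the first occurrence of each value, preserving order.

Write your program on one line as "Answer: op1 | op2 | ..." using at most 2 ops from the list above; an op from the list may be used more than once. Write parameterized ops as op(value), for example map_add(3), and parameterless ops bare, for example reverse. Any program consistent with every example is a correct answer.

unique | filter_odd

Check, running the answer program on each example:
  [-35, -3, -17, 27, -48, 31, -46, 15, -32] -> [-35, -3, -17, 27, -48, 31, -46, 15, -32] -> [-35, -3, -17, 27, 31, 15]
  [-17, -21, 13, -26, -27, -27, -11, 34] -> [-17, -21, 13, -26, -27, -11, 34] -> [-17, -21, 13, -27, -11]
  [21, -28, -22, -22, 16, 16, -21] -> [21, -28, -22, 16, -21] -> [21, -21]
  [-48, 47, -2, -38, -41] -> [-48, 47, -2, -38, -41] -> [47, -41]
  [-36, 31, -5, 1, 20, 46] -> [-36, 31, -5, 1, 20, 46] -> [31, -5, 1]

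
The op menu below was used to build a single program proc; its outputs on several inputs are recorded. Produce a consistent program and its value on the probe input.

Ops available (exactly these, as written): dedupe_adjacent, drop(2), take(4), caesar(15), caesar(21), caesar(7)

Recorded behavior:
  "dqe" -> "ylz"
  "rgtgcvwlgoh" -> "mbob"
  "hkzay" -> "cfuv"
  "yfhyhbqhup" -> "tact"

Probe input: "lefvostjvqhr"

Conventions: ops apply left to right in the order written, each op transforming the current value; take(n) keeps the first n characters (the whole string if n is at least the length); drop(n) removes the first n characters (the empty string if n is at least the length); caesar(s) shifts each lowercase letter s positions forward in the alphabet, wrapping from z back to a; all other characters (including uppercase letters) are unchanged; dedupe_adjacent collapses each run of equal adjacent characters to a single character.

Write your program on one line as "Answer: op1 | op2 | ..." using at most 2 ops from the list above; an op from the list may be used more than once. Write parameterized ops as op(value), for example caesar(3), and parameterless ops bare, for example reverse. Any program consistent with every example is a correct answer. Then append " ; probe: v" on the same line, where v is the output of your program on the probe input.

caesar(21) | take(4) ; probe: "gzaq"

Check, running the answer program on each example:
  "dqe" -> "ylz" -> "ylz"
  "rgtgcvwlgoh" -> "mbobxqrgbjc" -> "mbob"
  "hkzay" -> "cfuvt" -> "cfuv"
  "yfhyhbqhup" -> "tactcwlcpk" -> "tact"
  probe: "lefvostjvqhr" -> "gzaqjnoeqlcm" -> "gzaq"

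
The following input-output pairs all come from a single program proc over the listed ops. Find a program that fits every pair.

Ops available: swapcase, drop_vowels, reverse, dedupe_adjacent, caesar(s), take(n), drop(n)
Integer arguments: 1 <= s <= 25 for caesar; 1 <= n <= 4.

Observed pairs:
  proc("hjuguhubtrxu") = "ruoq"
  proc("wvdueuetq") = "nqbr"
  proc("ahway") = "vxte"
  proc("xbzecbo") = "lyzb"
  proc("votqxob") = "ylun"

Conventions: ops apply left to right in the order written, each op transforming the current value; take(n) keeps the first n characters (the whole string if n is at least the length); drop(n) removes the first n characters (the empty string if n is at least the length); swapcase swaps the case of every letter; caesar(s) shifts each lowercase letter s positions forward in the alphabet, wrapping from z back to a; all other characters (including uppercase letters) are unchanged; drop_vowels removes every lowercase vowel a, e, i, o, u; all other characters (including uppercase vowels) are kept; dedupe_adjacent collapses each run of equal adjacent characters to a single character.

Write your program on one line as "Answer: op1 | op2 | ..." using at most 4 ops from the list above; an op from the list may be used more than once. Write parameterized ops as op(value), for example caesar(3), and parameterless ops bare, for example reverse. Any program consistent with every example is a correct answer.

drop(1) | caesar(23) | reverse | take(4)

Check, running the answer program on each example:
  "hjuguhubtrxu" -> "juguhubtrxu" -> "grdreryqour" -> "ruoqyrerdrg" -> "ruoq"
  "wvdueuetq" -> "vdueuetq" -> "sarbrbqn" -> "nqbrbras" -> "nqbr"
  "ahway" -> "hway" -> "etxv" -> "vxte" -> "vxte"
  "xbzecbo" -> "bzecbo" -> "ywbzyl" -> "lyzbwy" -> "lyzb"
  "votqxob" -> "otqxob" -> "lqnuly" -> "ylunql" -> "ylun"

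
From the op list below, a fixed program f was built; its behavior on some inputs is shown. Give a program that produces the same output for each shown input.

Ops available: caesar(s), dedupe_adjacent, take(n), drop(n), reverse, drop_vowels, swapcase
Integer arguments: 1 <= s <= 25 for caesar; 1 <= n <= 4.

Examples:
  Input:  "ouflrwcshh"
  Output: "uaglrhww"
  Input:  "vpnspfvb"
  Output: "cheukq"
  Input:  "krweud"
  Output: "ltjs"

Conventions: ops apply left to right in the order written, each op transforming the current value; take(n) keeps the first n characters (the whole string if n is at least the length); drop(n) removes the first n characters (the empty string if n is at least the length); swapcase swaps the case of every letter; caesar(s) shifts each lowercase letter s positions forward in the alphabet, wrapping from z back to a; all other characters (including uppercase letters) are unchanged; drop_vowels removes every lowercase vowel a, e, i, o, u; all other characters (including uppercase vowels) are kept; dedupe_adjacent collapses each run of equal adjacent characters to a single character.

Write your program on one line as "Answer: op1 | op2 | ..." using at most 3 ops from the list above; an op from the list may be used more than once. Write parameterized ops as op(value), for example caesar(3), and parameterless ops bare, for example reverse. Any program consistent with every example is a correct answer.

drop(2) | caesar(10) | caesar(5)

Check, running the answer program on each example:
  "ouflrwcshh" -> "flrwcshh" -> "pvbgmcrr" -> "uaglrhww"
  "vpnspfvb" -> "nspfvb" -> "xczpfl" -> "cheukq"
  "krweud" -> "weud" -> "goen" -> "ltjs"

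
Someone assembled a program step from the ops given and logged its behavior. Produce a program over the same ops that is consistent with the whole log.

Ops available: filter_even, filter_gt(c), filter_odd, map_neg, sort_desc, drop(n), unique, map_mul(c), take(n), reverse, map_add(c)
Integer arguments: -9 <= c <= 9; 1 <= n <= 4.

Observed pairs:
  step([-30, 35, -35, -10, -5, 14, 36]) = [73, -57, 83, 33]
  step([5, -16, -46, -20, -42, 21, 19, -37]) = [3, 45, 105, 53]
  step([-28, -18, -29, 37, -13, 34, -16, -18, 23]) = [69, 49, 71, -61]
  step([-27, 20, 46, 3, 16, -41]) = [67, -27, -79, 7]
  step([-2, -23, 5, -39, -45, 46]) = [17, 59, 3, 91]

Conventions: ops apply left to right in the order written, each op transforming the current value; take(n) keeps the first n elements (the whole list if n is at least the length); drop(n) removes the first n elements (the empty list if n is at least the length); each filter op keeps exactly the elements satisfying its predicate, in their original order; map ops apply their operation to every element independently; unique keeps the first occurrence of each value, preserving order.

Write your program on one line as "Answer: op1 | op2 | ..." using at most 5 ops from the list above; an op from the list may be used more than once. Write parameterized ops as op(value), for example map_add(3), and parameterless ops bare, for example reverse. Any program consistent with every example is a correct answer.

map_mul(-2) | map_add(8) | map_add(2) | map_add(3) | take(4)

Check, running the answer program on each example:
  [-30, 35, -35, -10, -5, 14, 36] -> [60, -70, 70, 20, 10, -28, -72] -> [68, -62, 78, 28, 18, -20, -64] -> [70, -60, 80, 30, 20, -18, -62] -> [73, -57, 83, 33, 23, -15, -59] -> [73, -57, 83, 33]
  [5, -16, -46, -20, -42, 21, 19, -37] -> [-10, 32, 92, 40, 84, -42, -38, 74] -> [-2, 40, 100, 48, 92, -34, -30, 82] -> [0, 42, 102, 50, 94, -32, -28, 84] -> [3, 45, 105, 53, 97, -29, -25, 87] -> [3, 45, 105, 53]
  [-28, -18, -29, 37, -13, 34, -16, -18, 23] -> [56, 36, 58, -74, 26, -68, 32, 36, -46] -> [64, 44, 66, -66, 34, -60, 40, 44, -38] -> [66, 46, 68, -64, 36, -58, 42, 46, -36] -> [69, 49, 71, -61, 39, -55, 45, 49, -33] -> [69, 49, 71, -61]
  [-27, 20, 46, 3, 16, -41] -> [54, -40, -92, -6, -32, 82] -> [62, -32, -84, 2, -24, 90] -> [64, -30, -82, 4, -22, 92] -> [67, -27, -79, 7, -19, 95] -> [67, -27, -79, 7]
  [-2, -23, 5, -39, -45, 46] -> [4, 46, -10, 78, 90, -92] -> [12, 54, -2, 86, 98, -84] -> [14, 56, 0, 88, 100, -82] -> [17, 59, 3, 91, 103, -79] -> [17, 59, 3, 91]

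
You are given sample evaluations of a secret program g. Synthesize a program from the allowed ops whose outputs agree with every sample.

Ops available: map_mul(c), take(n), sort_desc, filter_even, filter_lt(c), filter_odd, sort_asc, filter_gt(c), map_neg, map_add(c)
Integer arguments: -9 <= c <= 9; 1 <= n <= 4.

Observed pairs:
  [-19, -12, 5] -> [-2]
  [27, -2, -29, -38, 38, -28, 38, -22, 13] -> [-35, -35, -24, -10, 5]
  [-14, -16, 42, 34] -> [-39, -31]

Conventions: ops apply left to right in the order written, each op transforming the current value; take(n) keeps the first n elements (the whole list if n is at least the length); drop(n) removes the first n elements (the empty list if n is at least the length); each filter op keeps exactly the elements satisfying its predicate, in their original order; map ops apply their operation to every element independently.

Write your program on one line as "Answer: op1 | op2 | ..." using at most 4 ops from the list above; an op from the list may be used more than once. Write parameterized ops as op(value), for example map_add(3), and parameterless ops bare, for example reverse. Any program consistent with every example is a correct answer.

map_add(-3) | sort_desc | map_neg | filter_lt(9)

Check, running the answer program on each example:
  [-19, -12, 5] -> [-22, -15, 2] -> [2, -15, -22] -> [-2, 15, 22] -> [-2]
  [27, -2, -29, -38, 38, -28, 38, -22, 13] -> [24, -5, -32, -41, 35, -31, 35, -25, 10] -> [35, 35, 24, 10, -5, -25, -31, -32, -41] -> [-35, -35, -24, -10, 5, 25, 31, 32, 41] -> [-35, -35, -24, -10, 5]
  [-14, -16, 42, 34] -> [-17, -19, 39, 31] -> [39, 31, -17, -19] -> [-39, -31, 17, 19] -> [-39, -31]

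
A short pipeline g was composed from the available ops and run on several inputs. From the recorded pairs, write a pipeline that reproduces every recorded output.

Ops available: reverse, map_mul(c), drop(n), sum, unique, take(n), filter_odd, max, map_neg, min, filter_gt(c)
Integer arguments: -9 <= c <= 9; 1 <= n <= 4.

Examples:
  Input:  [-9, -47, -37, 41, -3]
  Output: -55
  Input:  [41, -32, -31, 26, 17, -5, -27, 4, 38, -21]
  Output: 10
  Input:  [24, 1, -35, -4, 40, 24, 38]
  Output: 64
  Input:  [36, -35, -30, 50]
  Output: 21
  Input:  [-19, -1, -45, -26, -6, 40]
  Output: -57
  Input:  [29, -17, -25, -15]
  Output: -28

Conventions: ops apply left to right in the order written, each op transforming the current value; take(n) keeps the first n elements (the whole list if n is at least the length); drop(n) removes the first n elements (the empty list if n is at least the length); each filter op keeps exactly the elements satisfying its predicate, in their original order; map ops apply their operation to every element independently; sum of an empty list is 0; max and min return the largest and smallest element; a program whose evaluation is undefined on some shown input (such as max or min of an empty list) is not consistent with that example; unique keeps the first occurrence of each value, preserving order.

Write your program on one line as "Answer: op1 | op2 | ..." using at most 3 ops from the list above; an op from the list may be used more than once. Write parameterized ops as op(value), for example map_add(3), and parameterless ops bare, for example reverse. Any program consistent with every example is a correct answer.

unique | sum

Check, running the answer program on each example:
  [-9, -47, -37, 41, -3] -> [-9, -47, -37, 41, -3] -> -55
  [41, -32, -31, 26, 17, -5, -27, 4, 38, -21] -> [41, -32, -31, 26, 17, -5, -27, 4, 38, -21] -> 10
  [24, 1, -35, -4, 40, 24, 38] -> [24, 1, -35, -4, 40, 38] -> 64
  [36, -35, -30, 50] -> [36, -35, -30, 50] -> 21
  [-19, -1, -45, -26, -6, 40] -> [-19, -1, -45, -26, -6, 40] -> -57
  [29, -17, -25, -15] -> [29, -17, -25, -15] -> -28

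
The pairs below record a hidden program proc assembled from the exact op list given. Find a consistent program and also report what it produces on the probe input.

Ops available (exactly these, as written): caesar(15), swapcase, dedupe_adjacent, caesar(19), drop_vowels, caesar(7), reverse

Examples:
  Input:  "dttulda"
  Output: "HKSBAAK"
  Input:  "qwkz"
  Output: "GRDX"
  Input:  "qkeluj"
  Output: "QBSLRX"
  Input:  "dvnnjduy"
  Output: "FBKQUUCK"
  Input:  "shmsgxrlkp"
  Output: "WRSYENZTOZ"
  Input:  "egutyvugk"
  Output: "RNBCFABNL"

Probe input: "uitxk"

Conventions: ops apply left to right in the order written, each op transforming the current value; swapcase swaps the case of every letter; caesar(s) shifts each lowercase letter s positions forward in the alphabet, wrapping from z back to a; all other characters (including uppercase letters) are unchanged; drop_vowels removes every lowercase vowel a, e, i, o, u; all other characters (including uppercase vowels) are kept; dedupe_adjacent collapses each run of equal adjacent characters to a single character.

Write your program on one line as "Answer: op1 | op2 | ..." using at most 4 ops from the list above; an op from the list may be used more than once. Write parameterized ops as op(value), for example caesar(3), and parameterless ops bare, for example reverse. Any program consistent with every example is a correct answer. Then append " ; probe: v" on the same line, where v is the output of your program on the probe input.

caesar(7) | reverse | swapcase ; probe: "REAPB"

Check, running the answer program on each example:
  "dttulda" -> "kaabskh" -> "hksbaak" -> "HKSBAAK"
  "qwkz" -> "xdrg" -> "grdx" -> "GRDX"
  "qkeluj" -> "xrlsbq" -> "qbslrx" -> "QBSLRX"
  "dvnnjduy" -> "kcuuqkbf" -> "fbkquuck" -> "FBKQUUCK"
  "shmsgxrlkp" -> "zotzneysrw" -> "wrsyenztoz" -> "WRSYENZTOZ"
  "egutyvugk" -> "lnbafcbnr" -> "rnbcfabnl" -> "RNBCFABNL"
  probe: "uitxk" -> "bpaer" -> "reapb" -> "REAPB"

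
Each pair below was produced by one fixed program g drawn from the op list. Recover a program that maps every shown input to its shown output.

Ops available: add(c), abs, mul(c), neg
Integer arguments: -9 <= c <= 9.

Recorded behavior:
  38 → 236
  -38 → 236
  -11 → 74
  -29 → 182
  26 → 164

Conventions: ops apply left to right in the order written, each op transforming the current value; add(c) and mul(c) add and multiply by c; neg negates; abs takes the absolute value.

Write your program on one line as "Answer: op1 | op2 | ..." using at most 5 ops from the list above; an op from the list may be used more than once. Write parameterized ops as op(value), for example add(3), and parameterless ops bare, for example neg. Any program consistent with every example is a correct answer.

abs | mul(3) | add(4) | mul(2)

Check, running the answer program on each example:
  38 -> 38 -> 114 -> 118 -> 236
  -38 -> 38 -> 114 -> 118 -> 236
  -11 -> 11 -> 33 -> 37 -> 74
  -29 -> 29 -> 87 -> 91 -> 182
  26 -> 26 -> 78 -> 82 -> 164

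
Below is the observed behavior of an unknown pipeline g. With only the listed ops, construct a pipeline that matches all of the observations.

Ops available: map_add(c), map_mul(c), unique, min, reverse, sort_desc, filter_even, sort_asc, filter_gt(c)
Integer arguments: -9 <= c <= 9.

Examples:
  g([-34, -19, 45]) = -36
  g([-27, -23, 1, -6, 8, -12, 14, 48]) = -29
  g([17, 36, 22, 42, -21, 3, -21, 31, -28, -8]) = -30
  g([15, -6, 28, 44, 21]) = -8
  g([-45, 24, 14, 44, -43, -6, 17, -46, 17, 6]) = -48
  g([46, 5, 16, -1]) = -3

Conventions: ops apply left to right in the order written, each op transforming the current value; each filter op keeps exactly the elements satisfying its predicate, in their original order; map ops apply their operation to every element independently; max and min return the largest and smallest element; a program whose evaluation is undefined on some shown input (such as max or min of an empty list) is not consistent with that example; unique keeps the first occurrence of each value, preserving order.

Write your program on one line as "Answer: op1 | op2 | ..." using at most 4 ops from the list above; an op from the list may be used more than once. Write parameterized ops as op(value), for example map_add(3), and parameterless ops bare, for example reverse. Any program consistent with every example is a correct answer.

sort_asc | map_add(-2) | min

Check, running the answer program on each example:
  [-34, -19, 45] -> [-34, -19, 45] -> [-36, -21, 43] -> -36
  [-27, -23, 1, -6, 8, -12, 14, 48] -> [-27, -23, -12, -6, 1, 8, 14, 48] -> [-29, -25, -14, -8, -1, 6, 12, 46] -> -29
  [17, 36, 22, 42, -21, 3, -21, 31, -28, -8] -> [-28, -21, -21, -8, 3, 17, 22, 31, 36, 42] -> [-30, -23, -23, -10, 1, 15, 20, 29, 34, 40] -> -30
  [15, -6, 28, 44, 21] -> [-6, 15, 21, 28, 44] -> [-8, 13, 19, 26, 42] -> -8
  [-45, 24, 14, 44, -43, -6, 17, -46, 17, 6] -> [-46, -45, -43, -6, 6, 14, 17, 17, 24, 44] -> [-48, -47, -45, -8, 4, 12, 15, 15, 22, 42] -> -48
  [46, 5, 16, -1] -> [-1, 5, 16, 46] -> [-3, 3, 14, 44] -> -3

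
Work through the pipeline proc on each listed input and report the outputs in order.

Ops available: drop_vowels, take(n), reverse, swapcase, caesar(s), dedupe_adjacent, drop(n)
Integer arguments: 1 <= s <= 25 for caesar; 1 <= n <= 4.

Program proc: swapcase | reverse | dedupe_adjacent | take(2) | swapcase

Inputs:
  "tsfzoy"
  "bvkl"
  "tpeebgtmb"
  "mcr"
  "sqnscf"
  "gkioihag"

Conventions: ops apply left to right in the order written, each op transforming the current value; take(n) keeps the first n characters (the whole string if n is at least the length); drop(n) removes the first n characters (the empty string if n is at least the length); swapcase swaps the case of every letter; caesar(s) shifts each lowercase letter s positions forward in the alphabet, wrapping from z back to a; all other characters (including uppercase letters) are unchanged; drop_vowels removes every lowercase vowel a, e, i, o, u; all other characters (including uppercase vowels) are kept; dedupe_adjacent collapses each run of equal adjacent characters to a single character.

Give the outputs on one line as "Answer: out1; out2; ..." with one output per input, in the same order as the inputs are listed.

"yo"; "lk"; "bm"; "rc"; "fc"; "ga"

Execution, op by op:
  "tsfzoy" -> "TSFZOY" -> "YOZFST" -> "YOZFST" -> "YO" -> "yo"
  "bvkl" -> "BVKL" -> "LKVB" -> "LKVB" -> "LK" -> "lk"
  "tpeebgtmb" -> "TPEEBGTMB" -> "BMTGBEEPT" -> "BMTGBEPT" -> "BM" -> "bm"
  "mcr" -> "MCR" -> "RCM" -> "RCM" -> "RC" -> "rc"
  "sqnscf" -> "SQNSCF" -> "FCSNQS" -> "FCSNQS" -> "FC" -> "fc"
  "gkioihag" -> "GKIOIHAG" -> "GAHIOIKG" -> "GAHIOIKG" -> "GA" -> "ga"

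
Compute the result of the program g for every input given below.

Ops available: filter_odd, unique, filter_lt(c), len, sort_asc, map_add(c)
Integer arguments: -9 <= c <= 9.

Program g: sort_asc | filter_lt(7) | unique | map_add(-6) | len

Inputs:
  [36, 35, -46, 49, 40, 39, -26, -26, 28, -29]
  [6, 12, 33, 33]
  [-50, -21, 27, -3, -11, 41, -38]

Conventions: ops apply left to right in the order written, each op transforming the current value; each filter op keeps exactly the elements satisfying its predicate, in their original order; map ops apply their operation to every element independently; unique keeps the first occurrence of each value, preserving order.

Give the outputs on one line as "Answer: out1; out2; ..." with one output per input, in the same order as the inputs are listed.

3; 1; 5

Execution, op by op:
  [36, 35, -46, 49, 40, 39, -26, -26, 28, -29] -> [-46, -29, -26, -26, 28, 35, 36, 39, 40, 49] -> [-46, -29, -26, -26] -> [-46, -29, -26] -> [-52, -35, -32] -> 3
  [6, 12, 33, 33] -> [6, 12, 33, 33] -> [6] -> [6] -> [0] -> 1
  [-50, -21, 27, -3, -11, 41, -38] -> [-50, -38, -21, -11, -3, 27, 41] -> [-50, -38, -21, -11, -3] -> [-50, -38, -21, -11, -3] -> [-56, -44, -27, -17, -9] -> 5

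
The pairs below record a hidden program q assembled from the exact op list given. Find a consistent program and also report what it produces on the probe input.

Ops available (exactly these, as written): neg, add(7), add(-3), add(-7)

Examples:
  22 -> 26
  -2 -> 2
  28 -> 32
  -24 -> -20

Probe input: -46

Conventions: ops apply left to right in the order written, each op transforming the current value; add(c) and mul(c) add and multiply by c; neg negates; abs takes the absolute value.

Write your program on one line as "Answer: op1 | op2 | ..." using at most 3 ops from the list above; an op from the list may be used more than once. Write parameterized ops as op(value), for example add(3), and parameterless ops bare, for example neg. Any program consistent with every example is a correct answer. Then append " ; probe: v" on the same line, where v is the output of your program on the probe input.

add(7) | add(-3) ; probe: -42

Check, running the answer program on each example:
  22 -> 29 -> 26
  -2 -> 5 -> 2
  28 -> 35 -> 32
  -24 -> -17 -> -20
  probe: -46 -> -39 -> -42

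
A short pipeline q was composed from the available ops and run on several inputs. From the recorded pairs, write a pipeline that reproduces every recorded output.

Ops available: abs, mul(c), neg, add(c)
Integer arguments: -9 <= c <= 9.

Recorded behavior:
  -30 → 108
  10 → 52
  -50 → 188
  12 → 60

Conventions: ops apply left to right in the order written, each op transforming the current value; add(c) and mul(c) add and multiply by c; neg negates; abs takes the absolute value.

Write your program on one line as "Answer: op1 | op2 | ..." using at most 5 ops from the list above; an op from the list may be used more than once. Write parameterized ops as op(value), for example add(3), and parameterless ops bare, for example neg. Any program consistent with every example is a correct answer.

add(3) | abs | mul(-4) | neg

Check, running the answer program on each example:
  -30 -> -27 -> 27 -> -108 -> 108
  10 -> 13 -> 13 -> -52 -> 52
  -50 -> -47 -> 47 -> -188 -> 188
  12 -> 15 -> 15 -> -60 -> 60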